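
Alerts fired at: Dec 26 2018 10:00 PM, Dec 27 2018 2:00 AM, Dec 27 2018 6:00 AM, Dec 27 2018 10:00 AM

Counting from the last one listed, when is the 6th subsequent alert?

Spacing: 4, 4, 4 h — constant 4 h.
Dec 27 2018 10:00 AM + 4 h = Dec 27 2018 2:00 PM.
Dec 27 2018 2:00 PM + 4 h = Dec 27 2018 6:00 PM.
Dec 27 2018 6:00 PM + 4 h = Dec 27 2018 10:00 PM.
Dec 27 2018 10:00 PM + 4 h = Dec 28 2018 2:00 AM.
Dec 28 2018 2:00 AM + 4 h = Dec 28 2018 6:00 AM.
Dec 28 2018 6:00 AM + 4 h = Dec 28 2018 10:00 AM.

Dec 28 2018 10:00 AM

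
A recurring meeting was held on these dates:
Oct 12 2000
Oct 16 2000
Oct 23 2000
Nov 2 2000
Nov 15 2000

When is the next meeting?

Intervals are 4, 7, 10, 13 days — an arithmetic progression with common difference 3.
Next gap: 16 days. Nov 15 2000 + 16 days = Dec 1 2000.

Dec 1 2000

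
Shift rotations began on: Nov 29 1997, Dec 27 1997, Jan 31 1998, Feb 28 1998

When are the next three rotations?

Mar 28 1998, Apr 25 1998, May 30 1998

These are Saturdays with 28, 35, 28-day gaps.
Each is the final Saturday of its month — Nov 29 1997 is past the 28th, so '4th Saturday' doesn't fit.
Last Saturday of March 1998: Mar 28 1998.
Last Saturday of April 1998: Apr 25 1998.
Last Saturday of May 1998: May 30 1998.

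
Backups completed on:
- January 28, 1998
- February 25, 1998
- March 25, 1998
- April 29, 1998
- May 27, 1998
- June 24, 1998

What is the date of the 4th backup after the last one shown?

October 28, 1998

Every date is a Wednesday; gaps 28, 28, 35, 28, 28 days.
Each is the last Wednesday of its month (at least one falls on the 29th or later, ruling out '4th Wednesday').
July 1998 ends with Wednesday July 29, 1998.
Last Wednesday of August 1998: August 26, 1998.
September 1998 ends with Wednesday September 30, 1998.
October 1998 ends with Wednesday October 28, 1998.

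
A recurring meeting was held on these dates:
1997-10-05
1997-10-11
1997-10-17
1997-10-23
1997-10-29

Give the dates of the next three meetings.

Every event comes 6 days after the last (6, 6, 6, 6).
1997-10-29 + 6 days = 1997-11-04.
1997-11-04 + 6 days = 1997-11-10.
1997-11-10 + 6 days = 1997-11-16.

1997-11-04, 1997-11-10, 1997-11-16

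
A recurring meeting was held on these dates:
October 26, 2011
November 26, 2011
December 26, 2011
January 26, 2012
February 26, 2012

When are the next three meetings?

March 26, 2012; April 26, 2012; May 26, 2012

Each date is the 26th; the gaps (31, 30, 31, 31) track the month lengths.
The rule is the 26th of each month.
March 2012: March 26, 2012.
April 2012: April 26, 2012.
Next: May 2012 → May 26, 2012.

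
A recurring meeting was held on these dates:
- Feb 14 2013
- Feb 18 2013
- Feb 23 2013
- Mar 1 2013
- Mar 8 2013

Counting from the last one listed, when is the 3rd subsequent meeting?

Apr 4 2013

Intervals are 4, 5, 6, 7 days — an arithmetic progression with common difference 1.
Next gap: 8 days. Mar 8 2013 + 8 days = Mar 16 2013.
Next gap: 9 days. Mar 16 2013 + 9 days = Mar 25 2013.
Next gap: 10 days. Mar 25 2013 + 10 days = Apr 4 2013.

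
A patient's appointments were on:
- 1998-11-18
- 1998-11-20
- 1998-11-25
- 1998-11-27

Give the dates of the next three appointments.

1998-12-02, 1998-12-04, 1998-12-09

Gaps: 2, 5, 2 days — not constant, but cyclic with period 2.
The events fall on every Wednesday and Friday.
Next Wednesday: 1998-12-02.
The following Friday is 1998-12-04.
The following Wednesday is 1998-12-09.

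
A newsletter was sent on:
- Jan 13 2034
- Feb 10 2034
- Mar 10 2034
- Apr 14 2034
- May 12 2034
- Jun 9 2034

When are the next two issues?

Jul 14 2034, Aug 11 2034

Gaps: 28, 28, 35, 28, 28 days — a mix of 28 and 35. Every date is a Friday.
Each is the 2nd Friday of its month.
July 2034 — 2nd Friday is Jul 14 2034.
2nd Friday of August 2034: Aug 11 2034.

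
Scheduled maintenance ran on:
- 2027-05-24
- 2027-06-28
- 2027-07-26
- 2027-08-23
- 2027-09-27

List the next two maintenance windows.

2027-10-25, 2027-11-22

Gaps: 35, 28, 28, 35 days — a mix of 28 and 35. Every date is a Monday.
Each is the 4th Monday of its month.
October 2027 — 4th Monday is 2027-10-25.
November 2027 — 4th Monday is 2027-11-22.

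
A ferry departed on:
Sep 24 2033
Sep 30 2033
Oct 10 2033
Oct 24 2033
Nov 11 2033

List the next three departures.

Dec 3 2033, Dec 29 2033, Jan 28 2034

Gaps: 6, 10, 14, 18 days — each gap is 4 larger than the previous one.
Next gap: 22 days. Nov 11 2033 + 22 days = Dec 3 2033.
Next gap: 26 days. Dec 3 2033 + 26 days = Dec 29 2033.
Next gap: 30 days. Dec 29 2033 + 30 days = Jan 28 2034.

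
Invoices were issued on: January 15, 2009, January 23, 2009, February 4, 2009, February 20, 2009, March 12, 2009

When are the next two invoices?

April 5, 2009; May 3, 2009

The spacing grows by 4 each time: 8, 12, 16, 20 days.
Next gap: 24 days. March 12, 2009 + 24 days = April 5, 2009.
Next gap: 28 days. April 5, 2009 + 28 days = May 3, 2009.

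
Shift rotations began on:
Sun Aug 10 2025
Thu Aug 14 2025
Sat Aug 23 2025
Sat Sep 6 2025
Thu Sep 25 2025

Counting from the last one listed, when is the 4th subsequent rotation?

Thu Jan 29 2026

Gaps: 4, 9, 14, 19 days — each gap is 5 larger than the previous one.
Next gap: 24 days. Thu Sep 25 2025 + 24 days = Sun Oct 19 2025.
Next gap: 29 days. Sun Oct 19 2025 + 29 days = Mon Nov 17 2025.
Next gap: 34 days. Mon Nov 17 2025 + 34 days = Sun Dec 21 2025.
Next gap: 39 days. Sun Dec 21 2025 + 39 days = Thu Jan 29 2026.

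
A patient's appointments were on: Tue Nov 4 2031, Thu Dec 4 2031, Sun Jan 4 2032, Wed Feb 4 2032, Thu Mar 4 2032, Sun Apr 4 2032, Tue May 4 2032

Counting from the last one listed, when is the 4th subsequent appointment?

Sat Sep 4 2032

Each date is the 4th; the gaps (30, 31, 31, 29, 31, 30) track the month lengths.
The rule is the 4th of each month.
June 2032: Fri Jun 4 2032.
July 2032: Sun Jul 4 2032.
Next: August 2032 → Wed Aug 4 2032.
Next: September 2032 → Sat Sep 4 2032.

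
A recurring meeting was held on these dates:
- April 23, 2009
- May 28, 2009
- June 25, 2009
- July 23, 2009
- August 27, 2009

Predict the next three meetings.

All dates are Thursdays, 35, 28, 28, 35 days apart.
Specifically, the 4th Thursday of each month.
September 2009 — 4th Thursday is September 24, 2009.
4th Thursday of October 2009: October 22, 2009.
November 2009 — 4th Thursday is November 26, 2009.

September 24, 2009; October 22, 2009; November 26, 2009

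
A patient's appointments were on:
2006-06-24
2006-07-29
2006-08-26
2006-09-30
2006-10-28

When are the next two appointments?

2006-11-25, 2006-12-30

These are Saturdays with 35, 28, 35, 28-day gaps.
Each is the final Saturday of its month — 2006-07-29 is past the 28th, so '4th Saturday' doesn't fit.
Last Saturday of November 2006: 2006-11-25.
December 2006 ends with Saturday 2006-12-30.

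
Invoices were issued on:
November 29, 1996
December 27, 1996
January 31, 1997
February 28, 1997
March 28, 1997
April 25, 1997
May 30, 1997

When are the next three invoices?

June 27, 1997; July 25, 1997; August 29, 1997

These are Fridays with 28, 35, 28, 28, 28, 35-day gaps.
Each is the final Friday of its month — November 29, 1996 is past the 28th, so '4th Friday' doesn't fit.
June 1997 ends with Friday June 27, 1997.
July 1997 ends with Friday July 25, 1997.
Last Friday of August 1997: August 29, 1997.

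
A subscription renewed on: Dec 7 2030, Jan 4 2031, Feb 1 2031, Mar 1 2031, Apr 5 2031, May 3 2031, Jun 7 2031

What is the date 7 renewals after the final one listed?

Jan 3 2032

All dates are Saturdays, 28, 28, 28, 35, 28, 35 days apart.
Specifically, the 1st Saturday of each month.
July 2031 — 1st Saturday is Jul 5 2031.
1st Saturday of August 2031: Aug 2 2031.
September 2031 — 1st Saturday is Sep 6 2031.
1st Saturday of October 2031: Oct 4 2031.
November 2031 — 1st Saturday is Nov 1 2031.
December 2031 — 1st Saturday is Dec 6 2031.
January 2032 — 1st Saturday is Jan 3 2032.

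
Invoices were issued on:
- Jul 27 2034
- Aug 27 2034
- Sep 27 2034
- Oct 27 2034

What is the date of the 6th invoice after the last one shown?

Each date is the 27th; the gaps (31, 31, 30) track the month lengths.
The rule is the 27th of each month.
Next: November 2034 → Nov 27 2034.
Next: December 2034 → Dec 27 2034.
Next: January 2035 → Jan 27 2035.
February 2035: Feb 27 2035.
March 2035: Mar 27 2035.
April 2035: Apr 27 2035.

Apr 27 2035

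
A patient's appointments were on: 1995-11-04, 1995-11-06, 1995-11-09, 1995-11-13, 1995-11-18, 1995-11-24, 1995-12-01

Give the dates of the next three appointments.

Gaps: 2, 3, 4, 5, 6, 7 days — each gap is 1 larger than the previous one.
Next gap: 8 days. 1995-12-01 + 8 days = 1995-12-09.
Next gap: 9 days. 1995-12-09 + 9 days = 1995-12-18.
Next gap: 10 days. 1995-12-18 + 10 days = 1995-12-28.

1995-12-09, 1995-12-18, 1995-12-28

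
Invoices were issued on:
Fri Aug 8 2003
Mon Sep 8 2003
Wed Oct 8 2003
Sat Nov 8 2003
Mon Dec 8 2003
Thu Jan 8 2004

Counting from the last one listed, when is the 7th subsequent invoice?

Sun Aug 8 2004

The day-of-month is always 8 (31, 30, 31, 30, 31 days between events).
So this recurs on the 8th of each month.
Next: February 2004 → Sun Feb 8 2004.
Next: March 2004 → Mon Mar 8 2004.
April 2004: Thu Apr 8 2004.
May 2004: Sat May 8 2004.
Next: June 2004 → Tue Jun 8 2004.
July 2004: Thu Jul 8 2004.
August 2004: Sun Aug 8 2004.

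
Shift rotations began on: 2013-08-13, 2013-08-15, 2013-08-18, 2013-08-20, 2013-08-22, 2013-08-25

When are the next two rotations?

Every event lands on a Tuesday or Thursday or Sunday (gaps cycle 2, 3, 2, 2, 3).
So the schedule is: every Tuesday, Thursday and Sunday.
Next Tuesday: 2013-08-27.
The following Thursday is 2013-08-29.

2013-08-27, 2013-08-29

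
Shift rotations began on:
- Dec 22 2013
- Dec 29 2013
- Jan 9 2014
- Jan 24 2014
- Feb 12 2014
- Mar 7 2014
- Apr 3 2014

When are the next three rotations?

May 4 2014, Jun 8 2014, Jul 17 2014

Intervals are 7, 11, 15, 19, 23, 27 days — an arithmetic progression with common difference 4.
Next gap: 31 days. Apr 3 2014 + 31 days = May 4 2014.
Next gap: 35 days. May 4 2014 + 35 days = Jun 8 2014.
Next gap: 39 days. Jun 8 2014 + 39 days = Jul 17 2014.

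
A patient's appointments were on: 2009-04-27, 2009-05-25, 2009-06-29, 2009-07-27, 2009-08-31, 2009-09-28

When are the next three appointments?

Every date is a Monday; gaps 28, 35, 28, 35, 28 days.
Each is the last Monday of its month (at least one falls on the 29th or later, ruling out '4th Monday').
October 2009 ends with Monday 2009-10-26.
Last Monday of November 2009: 2009-11-30.
Last Monday of December 2009: 2009-12-28.

2009-10-26, 2009-11-30, 2009-12-28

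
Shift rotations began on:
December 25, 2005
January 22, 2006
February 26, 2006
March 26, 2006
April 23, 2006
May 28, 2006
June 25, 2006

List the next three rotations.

These are Sundays at 28- or 35-day spacing (28, 35, 28, 28, 35, 28).
The pattern: 4th Sunday of the month.
4th Sunday of July 2006: July 23, 2006.
August 2006 — 4th Sunday is August 27, 2006.
4th Sunday of September 2006: September 24, 2006.

July 23, 2006; August 27, 2006; September 24, 2006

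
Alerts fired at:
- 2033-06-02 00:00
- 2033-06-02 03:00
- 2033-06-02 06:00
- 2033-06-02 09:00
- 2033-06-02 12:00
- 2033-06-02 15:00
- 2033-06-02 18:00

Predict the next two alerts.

2033-06-02 21:00, 2033-06-03 00:00

The interval is a steady 3 hours (3, 3, 3, 3, 3, 3).
2033-06-02 18:00 + 3 h = 2033-06-02 21:00.
2033-06-02 21:00 + 3 h = 2033-06-03 00:00.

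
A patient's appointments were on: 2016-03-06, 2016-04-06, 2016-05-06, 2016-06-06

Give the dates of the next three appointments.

Each date is the 6th; the gaps (31, 30, 31) track the month lengths.
The rule is the 6th of each month.
Next: July 2016 → 2016-07-06.
August 2016: 2016-08-06.
September 2016: 2016-09-06.

2016-07-06, 2016-08-06, 2016-09-06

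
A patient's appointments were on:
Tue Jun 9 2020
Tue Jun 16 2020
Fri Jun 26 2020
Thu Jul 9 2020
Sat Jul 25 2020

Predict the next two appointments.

Thu Aug 13 2020, Fri Sep 4 2020

Gaps: 7, 10, 13, 16 days — each gap is 3 larger than the previous one.
Next gap: 19 days. Sat Jul 25 2020 + 19 days = Thu Aug 13 2020.
Next gap: 22 days. Thu Aug 13 2020 + 22 days = Fri Sep 4 2020.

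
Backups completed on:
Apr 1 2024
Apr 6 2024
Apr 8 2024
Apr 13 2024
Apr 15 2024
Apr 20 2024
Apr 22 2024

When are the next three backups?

Apr 27 2024, Apr 29 2024, May 4 2024

Every event lands on a Monday or Saturday (gaps cycle 5, 2, 5, 2, 5, 2).
So the schedule is: every Monday and Saturday.
The following Saturday is Apr 27 2024.
The following Monday is Apr 29 2024.
The following Saturday is May 4 2024.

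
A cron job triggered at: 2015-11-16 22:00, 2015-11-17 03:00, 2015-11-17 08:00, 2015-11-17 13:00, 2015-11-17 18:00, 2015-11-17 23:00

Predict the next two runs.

Spacing: 5, 5, 5, 5, 5 h — constant 5 h.
2015-11-17 23:00 + 5 h = 2015-11-18 04:00.
2015-11-18 04:00 + 5 h = 2015-11-18 09:00.

2015-11-18 04:00, 2015-11-18 09:00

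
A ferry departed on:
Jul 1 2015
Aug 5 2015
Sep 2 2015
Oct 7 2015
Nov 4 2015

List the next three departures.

Dec 2 2015, Jan 6 2016, Feb 3 2016

All dates are Wednesdays, 35, 28, 35, 28 days apart.
Specifically, the 1st Wednesday of each month.
December 2015 — 1st Wednesday is Dec 2 2015.
1st Wednesday of January 2016: Jan 6 2016.
February 2016 — 1st Wednesday is Feb 3 2016.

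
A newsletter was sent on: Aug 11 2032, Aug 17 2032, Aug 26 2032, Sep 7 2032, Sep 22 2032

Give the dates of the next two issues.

Oct 10 2032, Oct 31 2032

Intervals are 6, 9, 12, 15 days — an arithmetic progression with common difference 3.
Next gap: 18 days. Sep 22 2032 + 18 days = Oct 10 2032.
Next gap: 21 days. Oct 10 2032 + 21 days = Oct 31 2032.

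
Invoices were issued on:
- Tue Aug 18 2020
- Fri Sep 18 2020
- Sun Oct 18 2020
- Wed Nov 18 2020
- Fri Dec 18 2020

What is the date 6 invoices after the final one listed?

Fri Jun 18 2021

The day-of-month is always 18 (31, 30, 31, 30 days between events).
So this recurs on the 18th of each month.
Next: January 2021 → Mon Jan 18 2021.
February 2021: Thu Feb 18 2021.
March 2021: Thu Mar 18 2021.
April 2021: Sun Apr 18 2021.
Next: May 2021 → Tue May 18 2021.
June 2021: Fri Jun 18 2021.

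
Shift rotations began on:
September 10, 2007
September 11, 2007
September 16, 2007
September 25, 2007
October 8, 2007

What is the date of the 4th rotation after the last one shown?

Intervals are 1, 5, 9, 13 days — an arithmetic progression with common difference 4.
Next gap: 17 days. October 8, 2007 + 17 days = October 25, 2007.
Next gap: 21 days. October 25, 2007 + 21 days = November 15, 2007.
Next gap: 25 days. November 15, 2007 + 25 days = December 10, 2007.
Next gap: 29 days. December 10, 2007 + 29 days = January 8, 2008.

January 8, 2008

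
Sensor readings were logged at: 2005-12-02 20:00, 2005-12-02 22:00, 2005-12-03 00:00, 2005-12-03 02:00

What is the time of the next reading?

Spacing: 2, 2, 2 h — constant 2 h.
2005-12-03 02:00 + 2 h = 2005-12-03 04:00.

2005-12-03 04:00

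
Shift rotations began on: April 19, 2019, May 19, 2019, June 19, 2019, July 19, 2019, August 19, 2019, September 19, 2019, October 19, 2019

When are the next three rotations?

Gaps: 30, 31, 30, 31, 31, 30 days — not constant. Every event is on the 19th of the month.
Pattern: the 19th of each month.
November 2019: November 19, 2019.
December 2019: December 19, 2019.
January 2020: January 19, 2020.

November 19, 2019; December 19, 2019; January 19, 2020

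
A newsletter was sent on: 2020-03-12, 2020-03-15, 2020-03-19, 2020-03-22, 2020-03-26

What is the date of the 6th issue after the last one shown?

2020-04-16

Every event lands on a Thursday or Sunday (gaps cycle 3, 4, 3, 4).
So the schedule is: every Thursday and Sunday.
The following Sunday is 2020-03-29.
The following Thursday is 2020-04-02.
The following Sunday is 2020-04-05.
The following Thursday is 2020-04-09.
Next Sunday: 2020-04-12.
Next Thursday: 2020-04-16.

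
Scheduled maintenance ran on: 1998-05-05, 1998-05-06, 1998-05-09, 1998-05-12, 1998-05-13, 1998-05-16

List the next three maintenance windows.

Every event lands on a Tuesday or Wednesday or Saturday (gaps cycle 1, 3, 3, 1, 3).
So the schedule is: every Tuesday, Wednesday and Saturday.
Next Tuesday: 1998-05-19.
The following Wednesday is 1998-05-20.
The following Saturday is 1998-05-23.

1998-05-19, 1998-05-20, 1998-05-23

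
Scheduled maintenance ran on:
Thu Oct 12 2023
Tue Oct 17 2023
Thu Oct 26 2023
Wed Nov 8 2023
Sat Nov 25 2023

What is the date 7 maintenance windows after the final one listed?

Sat Jul 13 2024

The spacing grows by 4 each time: 5, 9, 13, 17 days.
Next gap: 21 days. Sat Nov 25 2023 + 21 days = Sat Dec 16 2023.
Next gap: 25 days. Sat Dec 16 2023 + 25 days = Wed Jan 10 2024.
Next gap: 29 days. Wed Jan 10 2024 + 29 days = Thu Feb 8 2024.
Next gap: 33 days. Thu Feb 8 2024 + 33 days = Tue Mar 12 2024.
Next gap: 37 days. Tue Mar 12 2024 + 37 days = Thu Apr 18 2024.
Next gap: 41 days. Thu Apr 18 2024 + 41 days = Wed May 29 2024.
Next gap: 45 days. Wed May 29 2024 + 45 days = Sat Jul 13 2024.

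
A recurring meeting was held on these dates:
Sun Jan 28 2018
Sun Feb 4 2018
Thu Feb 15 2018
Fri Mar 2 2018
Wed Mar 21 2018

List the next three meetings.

Fri Apr 13 2018, Thu May 10 2018, Sun Jun 10 2018

The spacing grows by 4 each time: 7, 11, 15, 19 days.
Next gap: 23 days. Wed Mar 21 2018 + 23 days = Fri Apr 13 2018.
Next gap: 27 days. Fri Apr 13 2018 + 27 days = Thu May 10 2018.
Next gap: 31 days. Thu May 10 2018 + 31 days = Sun Jun 10 2018.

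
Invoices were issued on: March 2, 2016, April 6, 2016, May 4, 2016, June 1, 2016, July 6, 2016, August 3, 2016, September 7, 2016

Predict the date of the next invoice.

All dates are Wednesdays, 35, 28, 28, 35, 28, 35 days apart.
Specifically, the 1st Wednesday of each month.
October 2016 — 1st Wednesday is October 5, 2016.

October 5, 2016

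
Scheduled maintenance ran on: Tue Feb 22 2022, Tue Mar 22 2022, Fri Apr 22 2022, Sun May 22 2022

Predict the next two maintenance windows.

Wed Jun 22 2022, Fri Jul 22 2022

Each date is the 22nd; the gaps (28, 31, 30) track the month lengths.
The rule is the 22nd of each month.
Next: June 2022 → Wed Jun 22 2022.
July 2022: Fri Jul 22 2022.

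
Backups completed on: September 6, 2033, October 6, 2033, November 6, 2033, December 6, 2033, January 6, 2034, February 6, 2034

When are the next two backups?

Each date is the 6th; the gaps (30, 31, 30, 31, 31) track the month lengths.
The rule is the 6th of each month.
March 2034: March 6, 2034.
Next: April 2034 → April 6, 2034.

March 6, 2034; April 6, 2034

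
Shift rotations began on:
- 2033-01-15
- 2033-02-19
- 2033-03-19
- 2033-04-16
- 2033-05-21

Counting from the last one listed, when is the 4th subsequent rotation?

Gaps: 35, 28, 28, 35 days — a mix of 28 and 35. Every date is a Saturday.
Each is the 3rd Saturday of its month.
June 2033 — 3rd Saturday is 2033-06-18.
3rd Saturday of July 2033: 2033-07-16.
August 2033 — 3rd Saturday is 2033-08-20.
September 2033 — 3rd Saturday is 2033-09-17.

2033-09-17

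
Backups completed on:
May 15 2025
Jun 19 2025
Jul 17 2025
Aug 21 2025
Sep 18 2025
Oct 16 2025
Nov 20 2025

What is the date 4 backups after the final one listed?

All dates are Thursdays, 35, 28, 35, 28, 28, 35 days apart.
Specifically, the 3rd Thursday of each month.
3rd Thursday of December 2025: Dec 18 2025.
January 2026 — 3rd Thursday is Jan 15 2026.
3rd Thursday of February 2026: Feb 19 2026.
3rd Thursday of March 2026: Mar 19 2026.

Mar 19 2026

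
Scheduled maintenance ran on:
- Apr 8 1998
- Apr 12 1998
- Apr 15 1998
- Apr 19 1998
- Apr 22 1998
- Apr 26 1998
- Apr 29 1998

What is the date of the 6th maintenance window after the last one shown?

The gap pattern 4, 3, 4, 3, 4, 3 repeats every 2 events.
These are the Wednesdays and Sundays of each week.
The following Sunday is May 3 1998.
The following Wednesday is May 6 1998.
Next Sunday: May 10 1998.
Next Wednesday: May 13 1998.
The following Sunday is May 17 1998.
The following Wednesday is May 20 1998.

May 20 1998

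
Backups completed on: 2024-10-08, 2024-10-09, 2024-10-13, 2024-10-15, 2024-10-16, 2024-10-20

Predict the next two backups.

2024-10-22, 2024-10-23

Gaps: 1, 4, 2, 1, 4 days — not constant, but cyclic with period 3.
The events fall on every Tuesday, Wednesday and Sunday.
Next Tuesday: 2024-10-22.
The following Wednesday is 2024-10-23.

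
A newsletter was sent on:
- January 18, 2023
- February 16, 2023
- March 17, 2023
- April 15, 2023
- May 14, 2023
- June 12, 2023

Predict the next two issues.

July 11, 2023; August 9, 2023

Every event comes 29 days after the last (29, 29, 29, 29, 29).
June 12, 2023 + 29 days = July 11, 2023.
July 11, 2023 + 29 days = August 9, 2023.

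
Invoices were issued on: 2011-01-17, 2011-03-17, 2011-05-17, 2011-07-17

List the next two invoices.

2011-09-17, 2011-11-17

The day-of-month is always 17 (59, 61, 61 days between events).
So this recurs on the 17th of every 2 months.
September 2011: 2011-09-17.
Next: November 2011 → 2011-11-17.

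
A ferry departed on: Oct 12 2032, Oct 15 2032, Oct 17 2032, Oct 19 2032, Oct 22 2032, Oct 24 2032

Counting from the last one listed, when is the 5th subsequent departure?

Nov 5 2032

Every event lands on a Tuesday or Friday or Sunday (gaps cycle 3, 2, 2, 3, 2).
So the schedule is: every Tuesday, Friday and Sunday.
Next Tuesday: Oct 26 2032.
The following Friday is Oct 29 2032.
The following Sunday is Oct 31 2032.
Next Tuesday: Nov 2 2032.
The following Friday is Nov 5 2032.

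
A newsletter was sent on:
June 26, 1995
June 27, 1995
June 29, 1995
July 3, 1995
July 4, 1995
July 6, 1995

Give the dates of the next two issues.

Gaps: 1, 2, 4, 1, 2 days — not constant, but cyclic with period 3.
The events fall on every Monday, Tuesday and Thursday.
The following Monday is July 10, 1995.
Next Tuesday: July 11, 1995.

July 10, 1995; July 11, 1995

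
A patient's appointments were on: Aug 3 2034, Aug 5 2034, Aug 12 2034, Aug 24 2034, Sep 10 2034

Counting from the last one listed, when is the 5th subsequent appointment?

Feb 17 2035

Gaps: 2, 7, 12, 17 days — each gap is 5 larger than the previous one.
Next gap: 22 days. Sep 10 2034 + 22 days = Oct 2 2034.
Next gap: 27 days. Oct 2 2034 + 27 days = Oct 29 2034.
Next gap: 32 days. Oct 29 2034 + 32 days = Nov 30 2034.
Next gap: 37 days. Nov 30 2034 + 37 days = Jan 6 2035.
Next gap: 42 days. Jan 6 2035 + 42 days = Feb 17 2035.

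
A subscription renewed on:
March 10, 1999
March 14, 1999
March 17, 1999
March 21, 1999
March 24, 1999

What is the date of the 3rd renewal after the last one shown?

April 4, 1999

The gap pattern 4, 3, 4, 3 repeats every 2 events.
These are the Wednesdays and Sundays of each week.
Next Sunday: March 28, 1999.
The following Wednesday is March 31, 1999.
Next Sunday: April 4, 1999.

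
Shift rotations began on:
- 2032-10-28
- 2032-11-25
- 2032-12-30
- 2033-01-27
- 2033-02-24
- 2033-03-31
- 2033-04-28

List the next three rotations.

2033-05-26, 2033-06-30, 2033-07-28

Every date is a Thursday; gaps 28, 35, 28, 28, 35, 28 days.
Each is the last Thursday of its month (at least one falls on the 29th or later, ruling out '4th Thursday').
Last Thursday of May 2033: 2033-05-26.
Last Thursday of June 2033: 2033-06-30.
Last Thursday of July 2033: 2033-07-28.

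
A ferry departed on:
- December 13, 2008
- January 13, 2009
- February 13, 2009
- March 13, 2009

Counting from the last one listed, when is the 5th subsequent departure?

Each date is the 13th; the gaps (31, 31, 28) track the month lengths.
The rule is the 13th of each month.
April 2009: April 13, 2009.
May 2009: May 13, 2009.
June 2009: June 13, 2009.
July 2009: July 13, 2009.
Next: August 2009 → August 13, 2009.

August 13, 2009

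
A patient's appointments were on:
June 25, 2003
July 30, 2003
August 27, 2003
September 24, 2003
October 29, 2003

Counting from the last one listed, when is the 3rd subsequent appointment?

January 28, 2004

These are Wednesdays with 35, 28, 28, 35-day gaps.
Each is the final Wednesday of its month — July 30, 2003 is past the 28th, so '4th Wednesday' doesn't fit.
November 2003 ends with Wednesday November 26, 2003.
Last Wednesday of December 2003: December 31, 2003.
January 2004 ends with Wednesday January 28, 2004.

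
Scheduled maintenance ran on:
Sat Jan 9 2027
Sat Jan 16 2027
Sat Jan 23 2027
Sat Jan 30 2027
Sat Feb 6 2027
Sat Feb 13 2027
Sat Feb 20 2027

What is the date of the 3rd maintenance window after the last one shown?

The spacing is 7, 7, 7, 7, 7, 7 days — always 7 days.
Sat Feb 20 2027 + 7 days = Sat Feb 27 2027.
Sat Feb 27 2027 + 7 days = Sat Mar 6 2027.
Sat Mar 6 2027 + 7 days = Sat Mar 13 2027.

Sat Mar 13 2027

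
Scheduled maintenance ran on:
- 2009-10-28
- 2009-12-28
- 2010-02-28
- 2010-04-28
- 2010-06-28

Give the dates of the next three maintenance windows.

2010-08-28, 2010-10-28, 2010-12-28

The day-of-month is always 28 (61, 62, 59, 61 days between events).
So this recurs on the 28th of every 2 months.
Next: August 2010 → 2010-08-28.
Next: October 2010 → 2010-10-28.
December 2010: 2010-12-28.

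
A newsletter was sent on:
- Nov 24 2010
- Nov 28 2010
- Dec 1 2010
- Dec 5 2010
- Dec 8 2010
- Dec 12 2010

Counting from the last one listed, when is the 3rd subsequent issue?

Dec 22 2010

Every event lands on a Wednesday or Sunday (gaps cycle 4, 3, 4, 3, 4).
So the schedule is: every Wednesday and Sunday.
Next Wednesday: Dec 15 2010.
Next Sunday: Dec 19 2010.
The following Wednesday is Dec 22 2010.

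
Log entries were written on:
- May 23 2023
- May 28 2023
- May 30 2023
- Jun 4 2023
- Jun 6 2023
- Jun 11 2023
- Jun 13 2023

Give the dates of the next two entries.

Jun 18 2023, Jun 20 2023

Every event lands on a Tuesday or Sunday (gaps cycle 5, 2, 5, 2, 5, 2).
So the schedule is: every Tuesday and Sunday.
Next Sunday: Jun 18 2023.
The following Tuesday is Jun 20 2023.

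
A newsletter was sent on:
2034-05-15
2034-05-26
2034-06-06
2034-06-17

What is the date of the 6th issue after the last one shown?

2034-08-22

The spacing is 11, 11, 11 days — always 11 days.
2034-06-17 + 11 days = 2034-06-28.
2034-06-28 + 11 days = 2034-07-09.
2034-07-09 + 11 days = 2034-07-20.
2034-07-20 + 11 days = 2034-07-31.
2034-07-31 + 11 days = 2034-08-11.
2034-08-11 + 11 days = 2034-08-22.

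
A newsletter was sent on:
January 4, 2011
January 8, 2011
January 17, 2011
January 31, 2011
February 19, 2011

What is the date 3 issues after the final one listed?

May 17, 2011

Intervals are 4, 9, 14, 19 days — an arithmetic progression with common difference 5.
Next gap: 24 days. February 19, 2011 + 24 days = March 15, 2011.
Next gap: 29 days. March 15, 2011 + 29 days = April 13, 2011.
Next gap: 34 days. April 13, 2011 + 34 days = May 17, 2011.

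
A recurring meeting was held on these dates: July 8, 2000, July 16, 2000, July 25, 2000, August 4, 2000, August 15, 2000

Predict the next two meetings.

August 27, 2000; September 9, 2000

Intervals are 8, 9, 10, 11 days — an arithmetic progression with common difference 1.
Next gap: 12 days. August 15, 2000 + 12 days = August 27, 2000.
Next gap: 13 days. August 27, 2000 + 13 days = September 9, 2000.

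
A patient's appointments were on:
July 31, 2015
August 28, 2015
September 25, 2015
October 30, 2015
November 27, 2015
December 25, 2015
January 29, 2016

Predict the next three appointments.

February 26, 2016; March 25, 2016; April 29, 2016

Every date is a Friday; gaps 28, 28, 35, 28, 28, 35 days.
Each is the last Friday of its month (at least one falls on the 29th or later, ruling out '4th Friday').
February 2016 ends with Friday February 26, 2016.
March 2016 ends with Friday March 25, 2016.
April 2016 ends with Friday April 29, 2016.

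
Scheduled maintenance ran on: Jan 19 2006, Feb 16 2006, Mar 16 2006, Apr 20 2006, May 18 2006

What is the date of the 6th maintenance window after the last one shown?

Nov 16 2006

These are Thursdays at 28- or 35-day spacing (28, 28, 35, 28).
The pattern: 3rd Thursday of the month.
3rd Thursday of June 2006: Jun 15 2006.
July 2006 — 3rd Thursday is Jul 20 2006.
3rd Thursday of August 2006: Aug 17 2006.
3rd Thursday of September 2006: Sep 21 2006.
October 2006 — 3rd Thursday is Oct 19 2006.
November 2006 — 3rd Thursday is Nov 16 2006.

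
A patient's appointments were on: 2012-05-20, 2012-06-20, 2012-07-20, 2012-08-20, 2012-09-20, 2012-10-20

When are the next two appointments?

2012-11-20, 2012-12-20

The day-of-month is always 20 (31, 30, 31, 31, 30 days between events).
So this recurs on the 20th of each month.
November 2012: 2012-11-20.
Next: December 2012 → 2012-12-20.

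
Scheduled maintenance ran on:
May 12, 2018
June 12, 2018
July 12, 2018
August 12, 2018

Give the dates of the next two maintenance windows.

September 12, 2018; October 12, 2018

The day-of-month is always 12 (31, 30, 31 days between events).
So this recurs on the 12th of each month.
Next: September 2018 → September 12, 2018.
October 2018: October 12, 2018.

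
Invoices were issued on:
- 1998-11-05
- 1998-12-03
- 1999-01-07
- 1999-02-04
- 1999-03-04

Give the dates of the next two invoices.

1999-04-01, 1999-05-06

These are Thursdays at 28- or 35-day spacing (28, 35, 28, 28).
The pattern: 1st Thursday of the month.
April 1999 — 1st Thursday is 1999-04-01.
1st Thursday of May 1999: 1999-05-06.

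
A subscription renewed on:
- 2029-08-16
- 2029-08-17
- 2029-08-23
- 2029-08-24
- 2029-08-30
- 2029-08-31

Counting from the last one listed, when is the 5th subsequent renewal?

Every event lands on a Thursday or Friday (gaps cycle 1, 6, 1, 6, 1).
So the schedule is: every Thursday and Friday.
Next Thursday: 2029-09-06.
Next Friday: 2029-09-07.
Next Thursday: 2029-09-13.
Next Friday: 2029-09-14.
The following Thursday is 2029-09-20.

2029-09-20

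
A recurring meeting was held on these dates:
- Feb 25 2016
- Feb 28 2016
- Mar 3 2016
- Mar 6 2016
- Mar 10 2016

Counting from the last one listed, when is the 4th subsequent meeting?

Every event lands on a Thursday or Sunday (gaps cycle 3, 4, 3, 4).
So the schedule is: every Thursday and Sunday.
Next Sunday: Mar 13 2016.
The following Thursday is Mar 17 2016.
The following Sunday is Mar 20 2016.
Next Thursday: Mar 24 2016.

Mar 24 2016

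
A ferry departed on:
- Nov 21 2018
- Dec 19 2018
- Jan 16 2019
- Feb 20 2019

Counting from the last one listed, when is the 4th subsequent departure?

Jun 19 2019

These are Wednesdays at 28- or 35-day spacing (28, 28, 35).
The pattern: 3rd Wednesday of the month.
March 2019 — 3rd Wednesday is Mar 20 2019.
April 2019 — 3rd Wednesday is Apr 17 2019.
3rd Wednesday of May 2019: May 15 2019.
3rd Wednesday of June 2019: Jun 19 2019.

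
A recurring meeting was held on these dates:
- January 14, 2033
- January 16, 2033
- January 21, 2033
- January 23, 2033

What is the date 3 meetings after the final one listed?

Every event lands on a Friday or Sunday (gaps cycle 2, 5, 2).
So the schedule is: every Friday and Sunday.
Next Friday: January 28, 2033.
Next Sunday: January 30, 2033.
Next Friday: February 4, 2033.

February 4, 2033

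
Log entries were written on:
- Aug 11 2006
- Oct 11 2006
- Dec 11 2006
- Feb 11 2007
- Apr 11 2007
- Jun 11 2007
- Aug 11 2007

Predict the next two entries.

Oct 11 2007, Dec 11 2007

Gaps: 61, 61, 62, 59, 61, 61 days — not constant. Every event is on the 11th of the month.
Pattern: the 11th of every 2 months.
October 2007: Oct 11 2007.
Next: December 2007 → Dec 11 2007.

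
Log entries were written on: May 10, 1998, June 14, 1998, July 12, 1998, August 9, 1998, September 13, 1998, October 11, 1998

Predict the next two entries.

Gaps: 35, 28, 28, 35, 28 days — a mix of 28 and 35. Every date is a Sunday.
Each is the 2nd Sunday of its month.
2nd Sunday of November 1998: November 8, 1998.
2nd Sunday of December 1998: December 13, 1998.

November 8, 1998; December 13, 1998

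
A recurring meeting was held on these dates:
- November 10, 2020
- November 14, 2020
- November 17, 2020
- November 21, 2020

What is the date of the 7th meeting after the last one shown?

Gaps: 4, 3, 4 days — not constant, but cyclic with period 2.
The events fall on every Tuesday and Saturday.
Next Tuesday: November 24, 2020.
The following Saturday is November 28, 2020.
The following Tuesday is December 1, 2020.
Next Saturday: December 5, 2020.
Next Tuesday: December 8, 2020.
Next Saturday: December 12, 2020.
Next Tuesday: December 15, 2020.

December 15, 2020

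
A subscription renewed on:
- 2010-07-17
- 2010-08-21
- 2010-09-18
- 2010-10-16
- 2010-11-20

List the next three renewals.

Gaps: 35, 28, 28, 35 days — a mix of 28 and 35. Every date is a Saturday.
Each is the 3rd Saturday of its month.
3rd Saturday of December 2010: 2010-12-18.
January 2011 — 3rd Saturday is 2011-01-15.
3rd Saturday of February 2011: 2011-02-19.

2010-12-18, 2011-01-15, 2011-02-19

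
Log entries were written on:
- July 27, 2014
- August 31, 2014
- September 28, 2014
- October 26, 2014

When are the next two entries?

November 30, 2014; December 28, 2014

These are Sundays with 35, 28, 28-day gaps.
Each is the final Sunday of its month — August 31, 2014 is past the 28th, so '4th Sunday' doesn't fit.
November 2014 ends with Sunday November 30, 2014.
December 2014 ends with Sunday December 28, 2014.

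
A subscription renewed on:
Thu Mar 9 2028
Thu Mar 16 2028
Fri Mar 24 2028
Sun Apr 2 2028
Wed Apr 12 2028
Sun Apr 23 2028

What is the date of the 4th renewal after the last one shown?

The spacing grows by 1 each time: 7, 8, 9, 10, 11 days.
Next gap: 12 days. Sun Apr 23 2028 + 12 days = Fri May 5 2028.
Next gap: 13 days. Fri May 5 2028 + 13 days = Thu May 18 2028.
Next gap: 14 days. Thu May 18 2028 + 14 days = Thu Jun 1 2028.
Next gap: 15 days. Thu Jun 1 2028 + 15 days = Fri Jun 16 2028.

Fri Jun 16 2028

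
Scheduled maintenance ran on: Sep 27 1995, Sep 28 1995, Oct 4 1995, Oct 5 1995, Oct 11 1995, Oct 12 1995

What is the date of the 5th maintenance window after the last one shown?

The gap pattern 1, 6, 1, 6, 1 repeats every 2 events.
These are the Wednesdays and Thursdays of each week.
The following Wednesday is Oct 18 1995.
The following Thursday is Oct 19 1995.
Next Wednesday: Oct 25 1995.
The following Thursday is Oct 26 1995.
The following Wednesday is Nov 1 1995.

Nov 1 1995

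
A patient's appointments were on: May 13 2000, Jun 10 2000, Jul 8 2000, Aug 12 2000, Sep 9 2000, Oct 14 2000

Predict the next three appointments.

Gaps: 28, 28, 35, 28, 35 days — a mix of 28 and 35. Every date is a Saturday.
Each is the 2nd Saturday of its month.
November 2000 — 2nd Saturday is Nov 11 2000.
December 2000 — 2nd Saturday is Dec 9 2000.
January 2001 — 2nd Saturday is Jan 13 2001.

Nov 11 2000, Dec 9 2000, Jan 13 2001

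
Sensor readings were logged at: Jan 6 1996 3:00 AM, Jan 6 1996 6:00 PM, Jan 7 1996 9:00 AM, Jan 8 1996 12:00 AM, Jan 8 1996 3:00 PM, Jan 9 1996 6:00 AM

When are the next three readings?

Gaps: 15, 15, 15, 15, 15 hours — each event is 15 hours after the previous one.
Jan 9 1996 6:00 AM + 15 h = Jan 9 1996 9:00 PM.
Jan 9 1996 9:00 PM + 15 h = Jan 10 1996 12:00 PM.
Jan 10 1996 12:00 PM + 15 h = Jan 11 1996 3:00 AM.

Jan 9 1996 9:00 PM, Jan 10 1996 12:00 PM, Jan 11 1996 3:00 AM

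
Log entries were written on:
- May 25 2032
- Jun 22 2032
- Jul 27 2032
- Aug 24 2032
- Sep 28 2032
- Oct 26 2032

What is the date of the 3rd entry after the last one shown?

Jan 25 2033

These are Tuesdays at 28- or 35-day spacing (28, 35, 28, 35, 28).
The pattern: 4th Tuesday of the month.
November 2032 — 4th Tuesday is Nov 23 2032.
December 2032 — 4th Tuesday is Dec 28 2032.
4th Tuesday of January 2033: Jan 25 2033.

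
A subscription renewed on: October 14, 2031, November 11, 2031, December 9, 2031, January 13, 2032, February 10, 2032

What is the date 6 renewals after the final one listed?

All dates are Tuesdays, 28, 28, 35, 28 days apart.
Specifically, the 2nd Tuesday of each month.
2nd Tuesday of March 2032: March 9, 2032.
2nd Tuesday of April 2032: April 13, 2032.
May 2032 — 2nd Tuesday is May 11, 2032.
2nd Tuesday of June 2032: June 8, 2032.
July 2032 — 2nd Tuesday is July 13, 2032.
2nd Tuesday of August 2032: August 10, 2032.

August 10, 2032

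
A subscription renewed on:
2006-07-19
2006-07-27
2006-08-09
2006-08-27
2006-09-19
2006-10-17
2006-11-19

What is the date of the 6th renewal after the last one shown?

2007-09-18

Intervals are 8, 13, 18, 23, 28, 33 days — an arithmetic progression with common difference 5.
Next gap: 38 days. 2006-11-19 + 38 days = 2006-12-27.
Next gap: 43 days. 2006-12-27 + 43 days = 2007-02-08.
Next gap: 48 days. 2007-02-08 + 48 days = 2007-03-28.
Next gap: 53 days. 2007-03-28 + 53 days = 2007-05-20.
Next gap: 58 days. 2007-05-20 + 58 days = 2007-07-17.
Next gap: 63 days. 2007-07-17 + 63 days = 2007-09-18.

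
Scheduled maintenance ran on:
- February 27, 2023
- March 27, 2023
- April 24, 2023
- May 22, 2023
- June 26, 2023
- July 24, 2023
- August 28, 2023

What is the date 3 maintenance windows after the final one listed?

November 27, 2023

All dates are Mondays, 28, 28, 28, 35, 28, 35 days apart.
Specifically, the 4th Monday of each month.
September 2023 — 4th Monday is September 25, 2023.
4th Monday of October 2023: October 23, 2023.
November 2023 — 4th Monday is November 27, 2023.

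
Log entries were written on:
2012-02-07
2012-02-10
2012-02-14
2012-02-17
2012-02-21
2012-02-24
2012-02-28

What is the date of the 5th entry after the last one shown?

2012-03-16

The gap pattern 3, 4, 3, 4, 3, 4 repeats every 2 events.
These are the Tuesdays and Fridays of each week.
The following Friday is 2012-03-02.
The following Tuesday is 2012-03-06.
Next Friday: 2012-03-09.
Next Tuesday: 2012-03-13.
Next Friday: 2012-03-16.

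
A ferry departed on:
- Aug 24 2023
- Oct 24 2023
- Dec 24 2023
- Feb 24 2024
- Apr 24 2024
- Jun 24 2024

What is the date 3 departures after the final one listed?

Gaps: 61, 61, 62, 60, 61 days — not constant. Every event is on the 24th of the month.
Pattern: the 24th of every 2 months.
Next: August 2024 → Aug 24 2024.
Next: October 2024 → Oct 24 2024.
December 2024: Dec 24 2024.

Dec 24 2024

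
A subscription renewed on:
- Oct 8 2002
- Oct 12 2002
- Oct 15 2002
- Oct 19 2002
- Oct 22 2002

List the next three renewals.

Oct 26 2002, Oct 29 2002, Nov 2 2002

The gap pattern 4, 3, 4, 3 repeats every 2 events.
These are the Tuesdays and Saturdays of each week.
The following Saturday is Oct 26 2002.
The following Tuesday is Oct 29 2002.
Next Saturday: Nov 2 2002.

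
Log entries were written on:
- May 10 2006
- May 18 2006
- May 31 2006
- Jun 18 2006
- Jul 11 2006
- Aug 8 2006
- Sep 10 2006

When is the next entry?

Oct 18 2006

Intervals are 8, 13, 18, 23, 28, 33 days — an arithmetic progression with common difference 5.
Next gap: 38 days. Sep 10 2006 + 38 days = Oct 18 2006.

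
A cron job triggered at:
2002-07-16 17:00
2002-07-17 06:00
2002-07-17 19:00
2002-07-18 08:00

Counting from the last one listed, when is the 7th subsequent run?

The interval is a steady 13 hours (13, 13, 13).
2002-07-18 08:00 + 13 h = 2002-07-18 21:00.
2002-07-18 21:00 + 13 h = 2002-07-19 10:00.
2002-07-19 10:00 + 13 h = 2002-07-19 23:00.
2002-07-19 23:00 + 13 h = 2002-07-20 12:00.
2002-07-20 12:00 + 13 h = 2002-07-21 01:00.
2002-07-21 01:00 + 13 h = 2002-07-21 14:00.
2002-07-21 14:00 + 13 h = 2002-07-22 03:00.

2002-07-22 03:00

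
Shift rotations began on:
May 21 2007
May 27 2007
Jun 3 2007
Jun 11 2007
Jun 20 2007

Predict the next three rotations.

Jun 30 2007, Jul 11 2007, Jul 23 2007

The spacing grows by 1 each time: 6, 7, 8, 9 days.
Next gap: 10 days. Jun 20 2007 + 10 days = Jun 30 2007.
Next gap: 11 days. Jun 30 2007 + 11 days = Jul 11 2007.
Next gap: 12 days. Jul 11 2007 + 12 days = Jul 23 2007.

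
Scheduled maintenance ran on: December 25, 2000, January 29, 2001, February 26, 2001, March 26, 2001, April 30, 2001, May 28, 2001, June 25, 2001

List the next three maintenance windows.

July 30, 2001; August 27, 2001; September 24, 2001

All Mondays; the gaps (35, 28, 28, 35, 28, 28) vary with month length.
This is the last Monday of each month.
July 2001 ends with Monday July 30, 2001.
Last Monday of August 2001: August 27, 2001.
Last Monday of September 2001: September 24, 2001.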